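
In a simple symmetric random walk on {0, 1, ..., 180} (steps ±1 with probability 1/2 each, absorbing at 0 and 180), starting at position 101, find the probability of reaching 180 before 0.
P(hit 180 before 0) = 101/180

Let u_k = P(hit 180 before 0 | start at k). Then u_0 = 0, u_180 = 1, and u_k = u_{k-1}/2 + u_{k+1}/2 for 1 ≤ k ≤ 179. This harmonic recurrence is solved by u_k = k/180, giving u_101 = 101/180.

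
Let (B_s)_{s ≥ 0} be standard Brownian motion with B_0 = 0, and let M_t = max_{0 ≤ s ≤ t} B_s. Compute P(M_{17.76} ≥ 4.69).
P(M_{17.76} ≥ 4.69) = 2·P(B_{17.76} ≥ 4.69) = 2(1 − Φ(4.69/√17.76)) ≈ 0.2658

By the reflection principle for Brownian motion, P(M_t ≥ a) = 2 · P(B_t ≥ a) for a ≥ 0. Since B_t ~ N(0, t), P(B_t ≥ 4.69) = 1 − Φ(4.69/√t) = 1 − Φ(4.69/√17.76) = 1 − Φ(1.1129). So
  P(M_{17.76} ≥ 4.69) = 2(1 − Φ(1.1129)) ≈ 0.2658.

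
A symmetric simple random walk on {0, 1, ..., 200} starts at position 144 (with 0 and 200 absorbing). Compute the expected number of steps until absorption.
E[τ | X_0 = 144] = 8064

Let v_k = E[τ | X_0 = k]. Boundary: v_0 = v_200 = 0. Recurrence: v_k = 1 + (v_{k-1} + v_{k+1})/2 for 1 ≤ k ≤ 199. The particular solution to v_k − (v_{k-1} + v_{k+1})/2 = 1 is v_k = −k^2. Adding homogeneous solution A + B k and matching boundaries gives v_k = k (200 − k). Substituting k = 144: v_144 = 144 · 56 = 8064.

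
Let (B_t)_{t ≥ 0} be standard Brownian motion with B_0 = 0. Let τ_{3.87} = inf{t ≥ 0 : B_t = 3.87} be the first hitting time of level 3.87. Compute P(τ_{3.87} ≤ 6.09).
P(τ_{3.87} ≤ 6.09) = 2(1 − Φ(3.87/√6.09)) = 2(1 − Φ(1.5682)) ≈ 0.1168

By the reflection principle for standard BM, P(τ_b ≤ t) = 2 · P(B_t ≥ b). Since B_t ~ N(0, t), P(B_t ≥ 3.87) = 1 − Φ(3.87/√t) = 1 − Φ(3.87/√6.09) = 1 − Φ(1.5682) ≈ 0.05842. Doubling: P(τ_{3.87} ≤ 6.09) ≈ 2 · 0.05842 = 0.11684 ≈ 0.1168.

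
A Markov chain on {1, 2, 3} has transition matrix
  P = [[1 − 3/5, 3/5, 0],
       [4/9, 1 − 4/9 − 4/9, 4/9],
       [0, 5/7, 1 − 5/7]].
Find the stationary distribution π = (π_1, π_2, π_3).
π = (100/319, 135/319, 84/319)

This is a birth-death chain on three states, which satisfies detailed balance: π_1 · P_{12} = π_2 · P_{21} and π_2 · P_{23} = π_3 · P_{32}.
From π_1 · 3/5 = π_2 · 4/9: π_2/π_1 = (3/5)/(4/9) = 27/20.
From π_2 · 4/9 = π_3 · 5/7: π_3/π_2 = (4/9)/(5/7) = 28/45.
Take π_1 proportional to 1; then unnormalized π = (1, 27/20, 21/25). Normalize by dividing by the sum 319/100:
  π = (100/319, 135/319, 84/319).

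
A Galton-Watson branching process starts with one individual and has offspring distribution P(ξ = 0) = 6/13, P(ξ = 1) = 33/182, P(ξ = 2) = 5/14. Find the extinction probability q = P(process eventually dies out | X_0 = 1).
q = 1

Mean offspring μ = 0·6/13 + 1·33/182 + 2·5/14 = 163/182 ≤ 1. For μ ≤ 1 with offspring not concentrated at 1, the Galton-Watson process goes extinct almost surely, so q = 1.
(Algebraic check: The pgf is f(s) = 6/13 + 33/182·s + 5/14·s². The extinction probability q is the smallest fixed point of f in [0, 1]. Setting s = f(s):
  5/14·s² + (33/182 − 1)·s + 6/13 = 0
  5/14·s² − (6/13 + 5/14)·s + 6/13 = 0
which factors as (s − 1)·(5/14·s − 6/13) = 0, giving roots s = 1 and s = (6/13)/(5/14) = 84/65. Since 84/65 ≥ 1, the smallest root in [0, 1] is s = 1.)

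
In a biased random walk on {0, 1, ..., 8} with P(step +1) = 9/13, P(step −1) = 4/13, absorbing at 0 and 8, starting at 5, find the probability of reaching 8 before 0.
P(hit 8 before 0) = (1 − (4/9)^5) / (1 − (4/9)^8) = 8460045/8596237

Let u_k denote P(reach 8 before 0 | start at k). Boundary: u_0 = 0, u_8 = 1. Recurrence: u_k = 9/13·u_{k+1} + 4/13·u_{k-1} for 1 ≤ k ≤ 7. Try u_k = A + B·r^k with r = q/p = (4/13)/(9/13) = 4/9. Substitution satisfies the recurrence; boundary conditions give:
  u_k = (1 − r^k) / (1 − r^N) = (1 − (4/9)^5) / (1 − (4/9)^8) = 8460045/8596237.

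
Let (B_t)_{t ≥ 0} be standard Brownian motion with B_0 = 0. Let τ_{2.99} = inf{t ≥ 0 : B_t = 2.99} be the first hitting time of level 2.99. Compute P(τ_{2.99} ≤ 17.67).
P(τ_{2.99} ≤ 17.67) = 2(1 − Φ(2.99/√17.67)) = 2(1 − Φ(0.7113)) ≈ 0.4769

By the reflection principle for standard BM, P(τ_b ≤ t) = 2 · P(B_t ≥ b). Since B_t ~ N(0, t), P(B_t ≥ 2.99) = 1 − Φ(2.99/√t) = 1 − Φ(2.99/√17.67) = 1 − Φ(0.7113) ≈ 0.23845. Doubling: P(τ_{2.99} ≤ 17.67) ≈ 2 · 0.23845 = 0.47690 ≈ 0.4769.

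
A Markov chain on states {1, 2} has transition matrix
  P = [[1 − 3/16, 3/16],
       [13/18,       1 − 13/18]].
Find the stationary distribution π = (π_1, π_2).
π_1 = 104/131, π_2 = 27/131

Solve πP = π with π_1 + π_2 = 1. From πP = π: π_1 · (1 − 3/16) + π_2 · 13/18 = π_1 ⇒ π_2 · 13/18 = π_1 · 3/16 ⇒ π_2/π_1 = (3/16)/(13/18) = 27/104. Together with π_1 + π_2 = 1:
  π_1 = (13/18)/(3/16 + 13/18) = (13/18)/(131/144) = 104/131,
  π_2 = (3/16)/(3/16 + 13/18) = (3/16)/(131/144) = 27/131.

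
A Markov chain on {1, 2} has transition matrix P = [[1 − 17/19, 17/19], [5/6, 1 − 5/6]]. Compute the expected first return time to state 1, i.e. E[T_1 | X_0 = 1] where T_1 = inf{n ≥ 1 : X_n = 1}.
E[T_1 | X_0 = 1] = 1/π_1 = 197/95

For an irreducible recurrent Markov chain with stationary distribution π, E[T_i | X_0 = i] = 1/π_i (Kac's formula). Here π_1 = (5/6)/(17/19 + 5/6) = (5/6)/(197/114) = 95/197, so E[T_1 | X_0 = 1] = 1/π_1 = (17/19 + 5/6)/(5/6) = (197/114)/(5/6) = 197/95.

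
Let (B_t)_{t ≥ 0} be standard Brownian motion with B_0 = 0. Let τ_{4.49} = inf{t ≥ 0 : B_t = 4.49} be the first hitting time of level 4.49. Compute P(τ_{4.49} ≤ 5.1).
P(τ_{4.49} ≤ 5.1) = 2(1 − Φ(4.49/√5.1)) = 2(1 − Φ(1.9882)) ≈ 0.0468

By the reflection principle for standard BM, P(τ_b ≤ t) = 2 · P(B_t ≥ b). Since B_t ~ N(0, t), P(B_t ≥ 4.49) = 1 − Φ(4.49/√t) = 1 − Φ(4.49/√5.1) = 1 − Φ(1.9882) ≈ 0.02339. Doubling: P(τ_{4.49} ≤ 5.1) ≈ 2 · 0.02339 = 0.04678 ≈ 0.0468.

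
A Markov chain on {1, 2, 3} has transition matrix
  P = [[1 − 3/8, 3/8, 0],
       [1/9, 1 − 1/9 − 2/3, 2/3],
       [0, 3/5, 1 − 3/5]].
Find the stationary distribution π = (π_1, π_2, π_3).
π = (8/65, 27/65, 6/13)

This is a birth-death chain on three states, which satisfies detailed balance: π_1 · P_{12} = π_2 · P_{21} and π_2 · P_{23} = π_3 · P_{32}.
From π_1 · 3/8 = π_2 · 1/9: π_2/π_1 = (3/8)/(1/9) = 27/8.
From π_2 · 2/3 = π_3 · 3/5: π_3/π_2 = (2/3)/(3/5) = 10/9.
Take π_1 proportional to 1; then unnormalized π = (1, 27/8, 15/4). Normalize by dividing by the sum 65/8:
  π = (8/65, 27/65, 6/13).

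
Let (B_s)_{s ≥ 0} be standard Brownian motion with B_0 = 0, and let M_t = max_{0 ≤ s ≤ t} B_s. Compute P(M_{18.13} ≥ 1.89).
P(M_{18.13} ≥ 1.89) = 2·P(B_{18.13} ≥ 1.89) = 2(1 − Φ(1.89/√18.13)) ≈ 0.6571

By the reflection principle for Brownian motion, P(M_t ≥ a) = 2 · P(B_t ≥ a) for a ≥ 0. Since B_t ~ N(0, t), P(B_t ≥ 1.89) = 1 − Φ(1.89/√t) = 1 − Φ(1.89/√18.13) = 1 − Φ(0.4439). So
  P(M_{18.13} ≥ 1.89) = 2(1 − Φ(0.4439)) ≈ 0.6571.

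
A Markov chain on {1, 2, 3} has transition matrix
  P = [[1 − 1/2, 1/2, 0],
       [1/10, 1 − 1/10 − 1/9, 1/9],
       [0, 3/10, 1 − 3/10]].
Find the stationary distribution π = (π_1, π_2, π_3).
π = (27/212, 135/212, 25/106)

This is a birth-death chain on three states, which satisfies detailed balance: π_1 · P_{12} = π_2 · P_{21} and π_2 · P_{23} = π_3 · P_{32}.
From π_1 · 1/2 = π_2 · 1/10: π_2/π_1 = (1/2)/(1/10) = 5.
From π_2 · 1/9 = π_3 · 3/10: π_3/π_2 = (1/9)/(3/10) = 10/27.
Take π_1 proportional to 1; then unnormalized π = (1, 5, 50/27). Normalize by dividing by the sum 212/27:
  π = (27/212, 135/212, 25/106).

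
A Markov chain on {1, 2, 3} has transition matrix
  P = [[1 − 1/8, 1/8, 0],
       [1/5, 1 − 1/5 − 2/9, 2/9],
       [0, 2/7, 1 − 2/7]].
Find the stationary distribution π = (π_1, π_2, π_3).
π = (9/19, 45/152, 35/152)

This is a birth-death chain on three states, which satisfies detailed balance: π_1 · P_{12} = π_2 · P_{21} and π_2 · P_{23} = π_3 · P_{32}.
From π_1 · 1/8 = π_2 · 1/5: π_2/π_1 = (1/8)/(1/5) = 5/8.
From π_2 · 2/9 = π_3 · 2/7: π_3/π_2 = (2/9)/(2/7) = 7/9.
Take π_1 proportional to 1; then unnormalized π = (1, 5/8, 35/72). Normalize by dividing by the sum 19/9:
  π = (9/19, 45/152, 35/152).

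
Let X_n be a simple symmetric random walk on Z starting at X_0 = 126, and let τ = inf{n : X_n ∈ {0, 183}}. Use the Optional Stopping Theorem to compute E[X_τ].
E[X_τ] = 126

X_n is a martingale and τ is a bounded-mean stopping time (indeed τ is finite a.s. with bounded expectation since the walk is in a bounded region). By the OST, E[X_τ] = E[X_0] = 126. Equivalently: E[X_τ] = 183 · P(hit 183 first) + 0 · P(hit 0 first) = 183 · (126/183) = 126.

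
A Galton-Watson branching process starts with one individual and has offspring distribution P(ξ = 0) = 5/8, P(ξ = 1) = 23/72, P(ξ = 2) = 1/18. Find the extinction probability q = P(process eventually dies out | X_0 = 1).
q = 1

Mean offspring μ = 0·5/8 + 1·23/72 + 2·1/18 = 31/72 ≤ 1. For μ ≤ 1 with offspring not concentrated at 1, the Galton-Watson process goes extinct almost surely, so q = 1.
(Algebraic check: The pgf is f(s) = 5/8 + 23/72·s + 1/18·s². The extinction probability q is the smallest fixed point of f in [0, 1]. Setting s = f(s):
  1/18·s² + (23/72 − 1)·s + 5/8 = 0
  1/18·s² − (5/8 + 1/18)·s + 5/8 = 0
which factors as (s − 1)·(1/18·s − 5/8) = 0, giving roots s = 1 and s = (5/8)/(1/18) = 45/4. Since 45/4 ≥ 1, the smallest root in [0, 1] is s = 1.)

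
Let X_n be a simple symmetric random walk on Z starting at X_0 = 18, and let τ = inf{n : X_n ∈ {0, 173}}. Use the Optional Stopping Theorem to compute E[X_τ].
E[X_τ] = 18

X_n is a martingale and τ is a bounded-mean stopping time (indeed τ is finite a.s. with bounded expectation since the walk is in a bounded region). By the OST, E[X_τ] = E[X_0] = 18. Equivalently: E[X_τ] = 173 · P(hit 173 first) + 0 · P(hit 0 first) = 173 · (18/173) = 18.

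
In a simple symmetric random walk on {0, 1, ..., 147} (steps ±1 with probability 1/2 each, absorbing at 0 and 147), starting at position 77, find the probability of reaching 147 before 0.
P(hit 147 before 0) = 77/147 = 11/21

Let u_k = P(hit 147 before 0 | start at k). Then u_0 = 0, u_147 = 1, and u_k = u_{k-1}/2 + u_{k+1}/2 for 1 ≤ k ≤ 146. This harmonic recurrence is solved by u_k = k/147, giving u_77 = 77/147 = 11/21.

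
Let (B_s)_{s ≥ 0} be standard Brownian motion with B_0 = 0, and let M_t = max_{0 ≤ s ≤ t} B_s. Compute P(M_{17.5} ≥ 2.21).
P(M_{17.5} ≥ 2.21) = 2·P(B_{17.5} ≥ 2.21) = 2(1 − Φ(2.21/√17.5)) ≈ 0.5973

By the reflection principle for Brownian motion, P(M_t ≥ a) = 2 · P(B_t ≥ a) for a ≥ 0. Since B_t ~ N(0, t), P(B_t ≥ 2.21) = 1 − Φ(2.21/√t) = 1 − Φ(2.21/√17.5) = 1 − Φ(0.5283). So
  P(M_{17.5} ≥ 2.21) = 2(1 − Φ(0.5283)) ≈ 0.5973.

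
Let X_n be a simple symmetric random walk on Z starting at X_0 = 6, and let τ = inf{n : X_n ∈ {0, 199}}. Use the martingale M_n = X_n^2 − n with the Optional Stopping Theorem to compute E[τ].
E[τ] = 1158

M_n = X_n^2 − n is a martingale (since E[X_{n+1}^2 | F_n] = X_n^2 + 1). By OST (τ has finite mean in a bounded region), E[M_τ] = E[M_0] = X_0^2 − 0 = 6^2 = 36. Also E[M_τ] = E[X_τ^2] − E[τ]. The walk exits at 0 or 199, with P(hit 199 first) = 6/199, so E[X_τ^2] = 199^2 · 6/199 + 0 = 1194. Thus E[τ] = E[X_τ^2] − E[M_τ] = 1194 − 36 = 1158 = 6(199 − 6) = 1158.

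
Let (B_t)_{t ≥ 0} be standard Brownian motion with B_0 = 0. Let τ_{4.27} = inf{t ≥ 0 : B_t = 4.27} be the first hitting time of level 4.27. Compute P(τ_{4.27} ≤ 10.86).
P(τ_{4.27} ≤ 10.86) = 2(1 − Φ(4.27/√10.86)) = 2(1 − Φ(1.2957)) ≈ 0.1951

By the reflection principle for standard BM, P(τ_b ≤ t) = 2 · P(B_t ≥ b). Since B_t ~ N(0, t), P(B_t ≥ 4.27) = 1 − Φ(4.27/√t) = 1 − Φ(4.27/√10.86) = 1 − Φ(1.2957) ≈ 0.09754. Doubling: P(τ_{4.27} ≤ 10.86) ≈ 2 · 0.09754 = 0.19508 ≈ 0.1951.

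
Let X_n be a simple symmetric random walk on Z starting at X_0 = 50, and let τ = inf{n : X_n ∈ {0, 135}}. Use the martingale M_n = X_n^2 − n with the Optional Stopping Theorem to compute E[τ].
E[τ] = 4250

M_n = X_n^2 − n is a martingale (since E[X_{n+1}^2 | F_n] = X_n^2 + 1). By OST (τ has finite mean in a bounded region), E[M_τ] = E[M_0] = X_0^2 − 0 = 50^2 = 2500. Also E[M_τ] = E[X_τ^2] − E[τ]. The walk exits at 0 or 135, with P(hit 135 first) = 50/135, so E[X_τ^2] = 135^2 · 50/135 + 0 = 6750. Thus E[τ] = E[X_τ^2] − E[M_τ] = 6750 − 2500 = 4250 = 50(135 − 50) = 4250.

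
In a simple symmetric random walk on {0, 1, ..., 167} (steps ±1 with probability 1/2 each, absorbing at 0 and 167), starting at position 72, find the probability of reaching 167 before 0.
P(hit 167 before 0) = 72/167

Let u_k = P(hit 167 before 0 | start at k). Then u_0 = 0, u_167 = 1, and u_k = u_{k-1}/2 + u_{k+1}/2 for 1 ≤ k ≤ 166. This harmonic recurrence is solved by u_k = k/167, giving u_72 = 72/167.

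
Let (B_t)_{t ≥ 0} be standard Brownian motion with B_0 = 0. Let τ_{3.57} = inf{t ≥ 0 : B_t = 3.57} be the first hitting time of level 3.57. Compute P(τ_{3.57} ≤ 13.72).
P(τ_{3.57} ≤ 13.72) = 2(1 − Φ(3.57/√13.72)) = 2(1 − Φ(0.9638)) ≈ 0.3351

By the reflection principle for standard BM, P(τ_b ≤ t) = 2 · P(B_t ≥ b). Since B_t ~ N(0, t), P(B_t ≥ 3.57) = 1 − Φ(3.57/√t) = 1 − Φ(3.57/√13.72) = 1 − Φ(0.9638) ≈ 0.16757. Doubling: P(τ_{3.57} ≤ 13.72) ≈ 2 · 0.16757 = 0.33514 ≈ 0.3351.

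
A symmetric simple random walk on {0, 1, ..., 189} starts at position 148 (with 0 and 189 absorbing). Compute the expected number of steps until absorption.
E[τ | X_0 = 148] = 6068

Let v_k = E[τ | X_0 = k]. Boundary: v_0 = v_189 = 0. Recurrence: v_k = 1 + (v_{k-1} + v_{k+1})/2 for 1 ≤ k ≤ 188. The particular solution to v_k − (v_{k-1} + v_{k+1})/2 = 1 is v_k = −k^2. Adding homogeneous solution A + B k and matching boundaries gives v_k = k (189 − k). Substituting k = 148: v_148 = 148 · 41 = 6068.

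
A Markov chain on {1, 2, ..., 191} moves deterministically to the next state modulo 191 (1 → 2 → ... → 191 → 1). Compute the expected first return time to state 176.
E[T_176 | X_0 = 176] = 191

The chain cycles deterministically, so starting at state 176 it returns in exactly 191 steps. Equivalently, the stationary distribution is uniform π_j = 1/191 for every state j, so by Kac's formula E[T_176] = 1/π_176 = 191.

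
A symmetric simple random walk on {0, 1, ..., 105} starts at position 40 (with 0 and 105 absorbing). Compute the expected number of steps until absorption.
E[τ | X_0 = 40] = 2600

Let v_k = E[τ | X_0 = k]. Boundary: v_0 = v_105 = 0. Recurrence: v_k = 1 + (v_{k-1} + v_{k+1})/2 for 1 ≤ k ≤ 104. The particular solution to v_k − (v_{k-1} + v_{k+1})/2 = 1 is v_k = −k^2. Adding homogeneous solution A + B k and matching boundaries gives v_k = k (105 − k). Substituting k = 40: v_40 = 40 · 65 = 2600.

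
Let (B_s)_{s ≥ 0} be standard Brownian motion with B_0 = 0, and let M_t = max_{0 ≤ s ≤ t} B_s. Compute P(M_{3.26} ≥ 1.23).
P(M_{3.26} ≥ 1.23) = 2·P(B_{3.26} ≥ 1.23) = 2(1 − Φ(1.23/√3.26)) ≈ 0.4957

By the reflection principle for Brownian motion, P(M_t ≥ a) = 2 · P(B_t ≥ a) for a ≥ 0. Since B_t ~ N(0, t), P(B_t ≥ 1.23) = 1 − Φ(1.23/√t) = 1 − Φ(1.23/√3.26) = 1 − Φ(0.6812). So
  P(M_{3.26} ≥ 1.23) = 2(1 − Φ(0.6812)) ≈ 0.4957.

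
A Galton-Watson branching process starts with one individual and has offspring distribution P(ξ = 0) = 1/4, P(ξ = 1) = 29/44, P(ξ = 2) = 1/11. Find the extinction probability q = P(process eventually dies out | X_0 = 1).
q = 1

Mean offspring μ = 0·1/4 + 1·29/44 + 2·1/11 = 37/44 ≤ 1. For μ ≤ 1 with offspring not concentrated at 1, the Galton-Watson process goes extinct almost surely, so q = 1.
(Algebraic check: The pgf is f(s) = 1/4 + 29/44·s + 1/11·s². The extinction probability q is the smallest fixed point of f in [0, 1]. Setting s = f(s):
  1/11·s² + (29/44 − 1)·s + 1/4 = 0
  1/11·s² − (1/4 + 1/11)·s + 1/4 = 0
which factors as (s − 1)·(1/11·s − 1/4) = 0, giving roots s = 1 and s = (1/4)/(1/11) = 11/4. Since 11/4 ≥ 1, the smallest root in [0, 1] is s = 1.)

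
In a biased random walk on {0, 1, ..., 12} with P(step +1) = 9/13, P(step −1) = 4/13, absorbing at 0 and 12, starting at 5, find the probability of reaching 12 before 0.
P(hit 12 before 0) = (1 − (4/9)^5) / (1 − (4/9)^12) = 55506355245/56482551853

Let u_k denote P(reach 12 before 0 | start at k). Boundary: u_0 = 0, u_12 = 1. Recurrence: u_k = 9/13·u_{k+1} + 4/13·u_{k-1} for 1 ≤ k ≤ 11. Try u_k = A + B·r^k with r = q/p = (4/13)/(9/13) = 4/9. Substitution satisfies the recurrence; boundary conditions give:
  u_k = (1 − r^k) / (1 − r^N) = (1 − (4/9)^5) / (1 − (4/9)^12) = 55506355245/56482551853.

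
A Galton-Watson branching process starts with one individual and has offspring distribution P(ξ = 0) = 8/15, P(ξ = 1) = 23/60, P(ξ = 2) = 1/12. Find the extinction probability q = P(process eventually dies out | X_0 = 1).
q = 1

Mean offspring μ = 0·8/15 + 1·23/60 + 2·1/12 = 11/20 ≤ 1. For μ ≤ 1 with offspring not concentrated at 1, the Galton-Watson process goes extinct almost surely, so q = 1.
(Algebraic check: The pgf is f(s) = 8/15 + 23/60·s + 1/12·s². The extinction probability q is the smallest fixed point of f in [0, 1]. Setting s = f(s):
  1/12·s² + (23/60 − 1)·s + 8/15 = 0
  1/12·s² − (8/15 + 1/12)·s + 8/15 = 0
which factors as (s − 1)·(1/12·s − 8/15) = 0, giving roots s = 1 and s = (8/15)/(1/12) = 32/5. Since 32/5 ≥ 1, the smallest root in [0, 1] is s = 1.)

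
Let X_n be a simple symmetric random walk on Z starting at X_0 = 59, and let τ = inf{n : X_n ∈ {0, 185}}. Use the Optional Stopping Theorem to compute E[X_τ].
E[X_τ] = 59

X_n is a martingale and τ is a bounded-mean stopping time (indeed τ is finite a.s. with bounded expectation since the walk is in a bounded region). By the OST, E[X_τ] = E[X_0] = 59. Equivalently: E[X_τ] = 185 · P(hit 185 first) + 0 · P(hit 0 first) = 185 · (59/185) = 59.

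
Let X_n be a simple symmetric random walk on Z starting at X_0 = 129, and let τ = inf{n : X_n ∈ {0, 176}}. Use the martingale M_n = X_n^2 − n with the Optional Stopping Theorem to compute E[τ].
E[τ] = 6063

M_n = X_n^2 − n is a martingale (since E[X_{n+1}^2 | F_n] = X_n^2 + 1). By OST (τ has finite mean in a bounded region), E[M_τ] = E[M_0] = X_0^2 − 0 = 129^2 = 16641. Also E[M_τ] = E[X_τ^2] − E[τ]. The walk exits at 0 or 176, with P(hit 176 first) = 129/176, so E[X_τ^2] = 176^2 · 129/176 + 0 = 22704. Thus E[τ] = E[X_τ^2] − E[M_τ] = 22704 − 16641 = 6063 = 129(176 − 129) = 6063.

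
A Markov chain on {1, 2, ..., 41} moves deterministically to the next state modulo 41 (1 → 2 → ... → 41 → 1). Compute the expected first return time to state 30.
E[T_30 | X_0 = 30] = 41

The chain cycles deterministically, so starting at state 30 it returns in exactly 41 steps. Equivalently, the stationary distribution is uniform π_j = 1/41 for every state j, so by Kac's formula E[T_30] = 1/π_30 = 41.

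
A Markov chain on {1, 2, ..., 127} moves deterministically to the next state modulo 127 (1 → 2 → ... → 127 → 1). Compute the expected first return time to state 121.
E[T_121 | X_0 = 121] = 127

The chain cycles deterministically, so starting at state 121 it returns in exactly 127 steps. Equivalently, the stationary distribution is uniform π_j = 1/127 for every state j, so by Kac's formula E[T_121] = 1/π_121 = 127.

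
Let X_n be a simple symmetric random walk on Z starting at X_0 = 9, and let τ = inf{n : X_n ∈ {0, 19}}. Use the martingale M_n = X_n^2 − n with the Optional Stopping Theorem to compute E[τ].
E[τ] = 90

M_n = X_n^2 − n is a martingale (since E[X_{n+1}^2 | F_n] = X_n^2 + 1). By OST (τ has finite mean in a bounded region), E[M_τ] = E[M_0] = X_0^2 − 0 = 9^2 = 81. Also E[M_τ] = E[X_τ^2] − E[τ]. The walk exits at 0 or 19, with P(hit 19 first) = 9/19, so E[X_τ^2] = 19^2 · 9/19 + 0 = 171. Thus E[τ] = E[X_τ^2] − E[M_τ] = 171 − 81 = 90 = 9(19 − 9) = 90.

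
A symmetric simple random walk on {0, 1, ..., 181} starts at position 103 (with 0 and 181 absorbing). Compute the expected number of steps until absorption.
E[τ | X_0 = 103] = 8034

Let v_k = E[τ | X_0 = k]. Boundary: v_0 = v_181 = 0. Recurrence: v_k = 1 + (v_{k-1} + v_{k+1})/2 for 1 ≤ k ≤ 180. The particular solution to v_k − (v_{k-1} + v_{k+1})/2 = 1 is v_k = −k^2. Adding homogeneous solution A + B k and matching boundaries gives v_k = k (181 − k). Substituting k = 103: v_103 = 103 · 78 = 8034.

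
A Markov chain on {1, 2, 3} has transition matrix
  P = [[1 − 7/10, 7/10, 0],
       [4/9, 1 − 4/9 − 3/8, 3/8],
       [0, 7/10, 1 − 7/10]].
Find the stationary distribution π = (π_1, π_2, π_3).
π = (160/547, 252/547, 135/547)

This is a birth-death chain on three states, which satisfies detailed balance: π_1 · P_{12} = π_2 · P_{21} and π_2 · P_{23} = π_3 · P_{32}.
From π_1 · 7/10 = π_2 · 4/9: π_2/π_1 = (7/10)/(4/9) = 63/40.
From π_2 · 3/8 = π_3 · 7/10: π_3/π_2 = (3/8)/(7/10) = 15/28.
Take π_1 proportional to 1; then unnormalized π = (1, 63/40, 27/32). Normalize by dividing by the sum 547/160:
  π = (160/547, 252/547, 135/547).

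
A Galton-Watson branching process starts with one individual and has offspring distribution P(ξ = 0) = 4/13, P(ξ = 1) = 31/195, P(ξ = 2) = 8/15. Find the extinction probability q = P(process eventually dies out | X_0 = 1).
q = 15/26

The pgf is f(s) = 4/13 + 31/195·s + 8/15·s². The extinction probability q is the smallest fixed point of f in [0, 1]. Setting s = f(s):
  8/15·s² + (31/195 − 1)·s + 4/13 = 0
  8/15·s² − (4/13 + 8/15)·s + 4/13 = 0
which factors as (s − 1)·(8/15·s − 4/13) = 0, giving roots s = 1 and s = (4/13)/(8/15) = 15/26.
Mean offspring μ = 31/195 + 2·8/15 = 239/195 > 1 (supercritical), so q < 1. The extinction probability is the smaller root: q = (4/13)/(8/15) = 15/26.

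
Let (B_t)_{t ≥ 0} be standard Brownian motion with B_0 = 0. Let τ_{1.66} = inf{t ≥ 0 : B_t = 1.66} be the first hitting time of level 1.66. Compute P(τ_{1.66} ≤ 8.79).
P(τ_{1.66} ≤ 8.79) = 2(1 − Φ(1.66/√8.79)) = 2(1 − Φ(0.5599)) ≈ 0.5755

By the reflection principle for standard BM, P(τ_b ≤ t) = 2 · P(B_t ≥ b). Since B_t ~ N(0, t), P(B_t ≥ 1.66) = 1 − Φ(1.66/√t) = 1 − Φ(1.66/√8.79) = 1 − Φ(0.5599) ≈ 0.28777. Doubling: P(τ_{1.66} ≤ 8.79) ≈ 2 · 0.28777 = 0.57554 ≈ 0.5755.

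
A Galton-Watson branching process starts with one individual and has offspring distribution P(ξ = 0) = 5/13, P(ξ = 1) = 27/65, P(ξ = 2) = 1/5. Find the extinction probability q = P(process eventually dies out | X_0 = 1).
q = 1

Mean offspring μ = 0·5/13 + 1·27/65 + 2·1/5 = 53/65 ≤ 1. For μ ≤ 1 with offspring not concentrated at 1, the Galton-Watson process goes extinct almost surely, so q = 1.
(Algebraic check: The pgf is f(s) = 5/13 + 27/65·s + 1/5·s². The extinction probability q is the smallest fixed point of f in [0, 1]. Setting s = f(s):
  1/5·s² + (27/65 − 1)·s + 5/13 = 0
  1/5·s² − (5/13 + 1/5)·s + 5/13 = 0
which factors as (s − 1)·(1/5·s − 5/13) = 0, giving roots s = 1 and s = (5/13)/(1/5) = 25/13. Since 25/13 ≥ 1, the smallest root in [0, 1] is s = 1.)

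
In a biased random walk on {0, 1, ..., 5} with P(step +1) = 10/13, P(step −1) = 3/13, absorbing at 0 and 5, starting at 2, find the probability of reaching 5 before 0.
P(hit 5 before 0) = (1 − (3/10)^2) / (1 − (3/10)^5) = 13000/14251

Let u_k denote P(reach 5 before 0 | start at k). Boundary: u_0 = 0, u_5 = 1. Recurrence: u_k = 10/13·u_{k+1} + 3/13·u_{k-1} for 1 ≤ k ≤ 4. Try u_k = A + B·r^k with r = q/p = (3/13)/(10/13) = 3/10. Substitution satisfies the recurrence; boundary conditions give:
  u_k = (1 − r^k) / (1 − r^N) = (1 − (3/10)^2) / (1 − (3/10)^5) = 13000/14251.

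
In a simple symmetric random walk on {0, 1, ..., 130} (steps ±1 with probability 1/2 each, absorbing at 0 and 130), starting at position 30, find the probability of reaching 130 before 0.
P(hit 130 before 0) = 30/130 = 3/13

Let u_k = P(hit 130 before 0 | start at k). Then u_0 = 0, u_130 = 1, and u_k = u_{k-1}/2 + u_{k+1}/2 for 1 ≤ k ≤ 129. This harmonic recurrence is solved by u_k = k/130, giving u_30 = 30/130 = 3/13.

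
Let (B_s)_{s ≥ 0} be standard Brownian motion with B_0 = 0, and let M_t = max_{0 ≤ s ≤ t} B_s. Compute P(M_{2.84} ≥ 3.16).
P(M_{2.84} ≥ 3.16) = 2·P(B_{2.84} ≥ 3.16) = 2(1 − Φ(3.16/√2.84)) ≈ 0.0608

By the reflection principle for Brownian motion, P(M_t ≥ a) = 2 · P(B_t ≥ a) for a ≥ 0. Since B_t ~ N(0, t), P(B_t ≥ 3.16) = 1 − Φ(3.16/√t) = 1 − Φ(3.16/√2.84) = 1 − Φ(1.8751). So
  P(M_{2.84} ≥ 3.16) = 2(1 − Φ(1.8751)) ≈ 0.0608.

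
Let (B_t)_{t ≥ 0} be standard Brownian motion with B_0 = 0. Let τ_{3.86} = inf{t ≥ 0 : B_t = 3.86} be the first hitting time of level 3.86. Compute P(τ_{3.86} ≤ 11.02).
P(τ_{3.86} ≤ 11.02) = 2(1 − Φ(3.86/√11.02)) = 2(1 − Φ(1.1628)) ≈ 0.2449

By the reflection principle for standard BM, P(τ_b ≤ t) = 2 · P(B_t ≥ b). Since B_t ~ N(0, t), P(B_t ≥ 3.86) = 1 − Φ(3.86/√t) = 1 − Φ(3.86/√11.02) = 1 − Φ(1.1628) ≈ 0.12246. Doubling: P(τ_{3.86} ≤ 11.02) ≈ 2 · 0.12246 = 0.24492 ≈ 0.2449.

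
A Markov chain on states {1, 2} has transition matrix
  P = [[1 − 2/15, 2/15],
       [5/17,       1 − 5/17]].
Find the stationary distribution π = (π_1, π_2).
π_1 = 75/109, π_2 = 34/109

Solve πP = π with π_1 + π_2 = 1. From πP = π: π_1 · (1 − 2/15) + π_2 · 5/17 = π_1 ⇒ π_2 · 5/17 = π_1 · 2/15 ⇒ π_2/π_1 = (2/15)/(5/17) = 34/75. Together with π_1 + π_2 = 1:
  π_1 = (5/17)/(2/15 + 5/17) = (5/17)/(109/255) = 75/109,
  π_2 = (2/15)/(2/15 + 5/17) = (2/15)/(109/255) = 34/109.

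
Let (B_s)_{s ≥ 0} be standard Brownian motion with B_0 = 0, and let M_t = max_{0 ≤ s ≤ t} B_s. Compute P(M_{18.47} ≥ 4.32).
P(M_{18.47} ≥ 4.32) = 2·P(B_{18.47} ≥ 4.32) = 2(1 − Φ(4.32/√18.47)) ≈ 0.3148

By the reflection principle for Brownian motion, P(M_t ≥ a) = 2 · P(B_t ≥ a) for a ≥ 0. Since B_t ~ N(0, t), P(B_t ≥ 4.32) = 1 − Φ(4.32/√t) = 1 − Φ(4.32/√18.47) = 1 − Φ(1.0052). So
  P(M_{18.47} ≥ 4.32) = 2(1 − Φ(1.0052)) ≈ 0.3148.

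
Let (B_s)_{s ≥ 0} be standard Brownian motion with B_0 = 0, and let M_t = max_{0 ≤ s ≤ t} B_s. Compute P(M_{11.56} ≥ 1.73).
P(M_{11.56} ≥ 1.73) = 2·P(B_{11.56} ≥ 1.73) = 2(1 − Φ(1.73/√11.56)) ≈ 0.6109

By the reflection principle for Brownian motion, P(M_t ≥ a) = 2 · P(B_t ≥ a) for a ≥ 0. Since B_t ~ N(0, t), P(B_t ≥ 1.73) = 1 − Φ(1.73/√t) = 1 − Φ(1.73/√11.56) = 1 − Φ(0.5088). So
  P(M_{11.56} ≥ 1.73) = 2(1 − Φ(0.5088)) ≈ 0.6109.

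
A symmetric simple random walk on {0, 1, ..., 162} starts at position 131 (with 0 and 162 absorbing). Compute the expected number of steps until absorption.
E[τ | X_0 = 131] = 4061

Let v_k = E[τ | X_0 = k]. Boundary: v_0 = v_162 = 0. Recurrence: v_k = 1 + (v_{k-1} + v_{k+1})/2 for 1 ≤ k ≤ 161. The particular solution to v_k − (v_{k-1} + v_{k+1})/2 = 1 is v_k = −k^2. Adding homogeneous solution A + B k and matching boundaries gives v_k = k (162 − k). Substituting k = 131: v_131 = 131 · 31 = 4061.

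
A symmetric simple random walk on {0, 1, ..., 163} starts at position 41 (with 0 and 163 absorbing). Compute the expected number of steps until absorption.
E[τ | X_0 = 41] = 5002

Let v_k = E[τ | X_0 = k]. Boundary: v_0 = v_163 = 0. Recurrence: v_k = 1 + (v_{k-1} + v_{k+1})/2 for 1 ≤ k ≤ 162. The particular solution to v_k − (v_{k-1} + v_{k+1})/2 = 1 is v_k = −k^2. Adding homogeneous solution A + B k and matching boundaries gives v_k = k (163 − k). Substituting k = 41: v_41 = 41 · 122 = 5002.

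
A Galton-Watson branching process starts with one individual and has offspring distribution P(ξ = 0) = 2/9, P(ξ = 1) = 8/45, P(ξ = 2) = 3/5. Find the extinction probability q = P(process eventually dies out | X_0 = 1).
q = 10/27

The pgf is f(s) = 2/9 + 8/45·s + 3/5·s². The extinction probability q is the smallest fixed point of f in [0, 1]. Setting s = f(s):
  3/5·s² + (8/45 − 1)·s + 2/9 = 0
  3/5·s² − (2/9 + 3/5)·s + 2/9 = 0
which factors as (s − 1)·(3/5·s − 2/9) = 0, giving roots s = 1 and s = (2/9)/(3/5) = 10/27.
Mean offspring μ = 8/45 + 2·3/5 = 62/45 > 1 (supercritical), so q < 1. The extinction probability is the smaller root: q = (2/9)/(3/5) = 10/27.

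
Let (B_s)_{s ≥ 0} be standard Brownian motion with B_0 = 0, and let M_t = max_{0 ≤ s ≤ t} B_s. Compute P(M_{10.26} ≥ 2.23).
P(M_{10.26} ≥ 2.23) = 2·P(B_{10.26} ≥ 2.23) = 2(1 − Φ(2.23/√10.26)) ≈ 0.4863

By the reflection principle for Brownian motion, P(M_t ≥ a) = 2 · P(B_t ≥ a) for a ≥ 0. Since B_t ~ N(0, t), P(B_t ≥ 2.23) = 1 − Φ(2.23/√t) = 1 − Φ(2.23/√10.26) = 1 − Φ(0.6962). So
  P(M_{10.26} ≥ 2.23) = 2(1 − Φ(0.6962)) ≈ 0.4863.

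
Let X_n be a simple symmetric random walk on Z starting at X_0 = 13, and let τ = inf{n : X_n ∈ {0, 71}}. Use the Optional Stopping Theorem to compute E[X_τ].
E[X_τ] = 13

X_n is a martingale and τ is a bounded-mean stopping time (indeed τ is finite a.s. with bounded expectation since the walk is in a bounded region). By the OST, E[X_τ] = E[X_0] = 13. Equivalently: E[X_τ] = 71 · P(hit 71 first) + 0 · P(hit 0 first) = 71 · (13/71) = 13.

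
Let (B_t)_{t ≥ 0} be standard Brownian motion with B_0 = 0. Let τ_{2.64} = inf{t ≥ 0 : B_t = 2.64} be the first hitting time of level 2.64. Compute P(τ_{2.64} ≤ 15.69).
P(τ_{2.64} ≤ 15.69) = 2(1 − Φ(2.64/√15.69)) = 2(1 − Φ(0.6665)) ≈ 0.5051

By the reflection principle for standard BM, P(τ_b ≤ t) = 2 · P(B_t ≥ b). Since B_t ~ N(0, t), P(B_t ≥ 2.64) = 1 − Φ(2.64/√t) = 1 − Φ(2.64/√15.69) = 1 − Φ(0.6665) ≈ 0.25255. Doubling: P(τ_{2.64} ≤ 15.69) ≈ 2 · 0.25255 = 0.50510 ≈ 0.5051.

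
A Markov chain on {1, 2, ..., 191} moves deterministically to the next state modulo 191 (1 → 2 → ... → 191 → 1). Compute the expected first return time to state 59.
E[T_59 | X_0 = 59] = 191

The chain cycles deterministically, so starting at state 59 it returns in exactly 191 steps. Equivalently, the stationary distribution is uniform π_j = 1/191 for every state j, so by Kac's formula E[T_59] = 1/π_59 = 191.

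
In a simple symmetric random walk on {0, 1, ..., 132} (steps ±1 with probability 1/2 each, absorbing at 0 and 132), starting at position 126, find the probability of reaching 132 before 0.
P(hit 132 before 0) = 126/132 = 21/22

Let u_k = P(hit 132 before 0 | start at k). Then u_0 = 0, u_132 = 1, and u_k = u_{k-1}/2 + u_{k+1}/2 for 1 ≤ k ≤ 131. This harmonic recurrence is solved by u_k = k/132, giving u_126 = 126/132 = 21/22.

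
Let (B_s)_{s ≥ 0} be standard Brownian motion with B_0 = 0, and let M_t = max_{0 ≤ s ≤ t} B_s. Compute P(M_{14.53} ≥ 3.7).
P(M_{14.53} ≥ 3.7) = 2·P(B_{14.53} ≥ 3.7) = 2(1 − Φ(3.7/√14.53)) ≈ 0.3317

By the reflection principle for Brownian motion, P(M_t ≥ a) = 2 · P(B_t ≥ a) for a ≥ 0. Since B_t ~ N(0, t), P(B_t ≥ 3.7) = 1 − Φ(3.7/√t) = 1 − Φ(3.7/√14.53) = 1 − Φ(0.9707). So
  P(M_{14.53} ≥ 3.7) = 2(1 − Φ(0.9707)) ≈ 0.3317.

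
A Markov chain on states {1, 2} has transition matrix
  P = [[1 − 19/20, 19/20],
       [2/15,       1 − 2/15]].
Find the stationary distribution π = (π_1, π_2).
π_1 = 8/65, π_2 = 57/65

Solve πP = π with π_1 + π_2 = 1. From πP = π: π_1 · (1 − 19/20) + π_2 · 2/15 = π_1 ⇒ π_2 · 2/15 = π_1 · 19/20 ⇒ π_2/π_1 = (19/20)/(2/15) = 57/8. Together with π_1 + π_2 = 1:
  π_1 = (2/15)/(19/20 + 2/15) = (2/15)/(13/12) = 8/65,
  π_2 = (19/20)/(19/20 + 2/15) = (19/20)/(13/12) = 57/65.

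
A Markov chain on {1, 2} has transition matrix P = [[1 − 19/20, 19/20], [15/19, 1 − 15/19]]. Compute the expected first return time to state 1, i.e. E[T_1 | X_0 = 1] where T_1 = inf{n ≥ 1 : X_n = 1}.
E[T_1 | X_0 = 1] = 1/π_1 = 661/300

For an irreducible recurrent Markov chain with stationary distribution π, E[T_i | X_0 = i] = 1/π_i (Kac's formula). Here π_1 = (15/19)/(19/20 + 15/19) = (15/19)/(661/380) = 300/661, so E[T_1 | X_0 = 1] = 1/π_1 = (19/20 + 15/19)/(15/19) = (661/380)/(15/19) = 661/300.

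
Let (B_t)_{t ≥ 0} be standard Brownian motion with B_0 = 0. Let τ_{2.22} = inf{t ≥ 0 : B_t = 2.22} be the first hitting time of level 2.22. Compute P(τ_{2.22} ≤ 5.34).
P(τ_{2.22} ≤ 5.34) = 2(1 − Φ(2.22/√5.34)) = 2(1 − Φ(0.9607)) ≈ 0.3367

By the reflection principle for standard BM, P(τ_b ≤ t) = 2 · P(B_t ≥ b). Since B_t ~ N(0, t), P(B_t ≥ 2.22) = 1 − Φ(2.22/√t) = 1 − Φ(2.22/√5.34) = 1 − Φ(0.9607) ≈ 0.16835. Doubling: P(τ_{2.22} ≤ 5.34) ≈ 2 · 0.16835 = 0.33670 ≈ 0.3367.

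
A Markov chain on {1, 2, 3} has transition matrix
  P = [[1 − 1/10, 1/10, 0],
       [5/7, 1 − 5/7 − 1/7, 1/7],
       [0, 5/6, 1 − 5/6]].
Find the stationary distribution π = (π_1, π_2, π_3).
π = (250/291, 35/291, 2/97)

This is a birth-death chain on three states, which satisfies detailed balance: π_1 · P_{12} = π_2 · P_{21} and π_2 · P_{23} = π_3 · P_{32}.
From π_1 · 1/10 = π_2 · 5/7: π_2/π_1 = (1/10)/(5/7) = 7/50.
From π_2 · 1/7 = π_3 · 5/6: π_3/π_2 = (1/7)/(5/6) = 6/35.
Take π_1 proportional to 1; then unnormalized π = (1, 7/50, 3/125). Normalize by dividing by the sum 291/250:
  π = (250/291, 35/291, 2/97).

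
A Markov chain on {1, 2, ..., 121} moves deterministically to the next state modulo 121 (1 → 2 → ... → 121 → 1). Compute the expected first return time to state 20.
E[T_20 | X_0 = 20] = 121

The chain cycles deterministically, so starting at state 20 it returns in exactly 121 steps. Equivalently, the stationary distribution is uniform π_j = 1/121 for every state j, so by Kac's formula E[T_20] = 1/π_20 = 121.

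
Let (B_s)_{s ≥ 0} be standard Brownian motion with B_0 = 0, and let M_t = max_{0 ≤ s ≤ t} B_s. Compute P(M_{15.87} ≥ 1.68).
P(M_{15.87} ≥ 1.68) = 2·P(B_{15.87} ≥ 1.68) = 2(1 − Φ(1.68/√15.87)) ≈ 0.6732

By the reflection principle for Brownian motion, P(M_t ≥ a) = 2 · P(B_t ≥ a) for a ≥ 0. Since B_t ~ N(0, t), P(B_t ≥ 1.68) = 1 − Φ(1.68/√t) = 1 − Φ(1.68/√15.87) = 1 − Φ(0.4217). So
  P(M_{15.87} ≥ 1.68) = 2(1 − Φ(0.4217)) ≈ 0.6732.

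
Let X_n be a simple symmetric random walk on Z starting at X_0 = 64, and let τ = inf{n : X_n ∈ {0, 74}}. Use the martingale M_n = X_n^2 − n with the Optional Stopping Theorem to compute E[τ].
E[τ] = 640

M_n = X_n^2 − n is a martingale (since E[X_{n+1}^2 | F_n] = X_n^2 + 1). By OST (τ has finite mean in a bounded region), E[M_τ] = E[M_0] = X_0^2 − 0 = 64^2 = 4096. Also E[M_τ] = E[X_τ^2] − E[τ]. The walk exits at 0 or 74, with P(hit 74 first) = 64/74, so E[X_τ^2] = 74^2 · 64/74 + 0 = 4736. Thus E[τ] = E[X_τ^2] − E[M_τ] = 4736 − 4096 = 640 = 64(74 − 64) = 640.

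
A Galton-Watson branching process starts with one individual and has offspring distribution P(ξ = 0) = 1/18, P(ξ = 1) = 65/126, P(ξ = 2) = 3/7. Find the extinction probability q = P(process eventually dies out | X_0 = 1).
q = 7/54

The pgf is f(s) = 1/18 + 65/126·s + 3/7·s². The extinction probability q is the smallest fixed point of f in [0, 1]. Setting s = f(s):
  3/7·s² + (65/126 − 1)·s + 1/18 = 0
  3/7·s² − (1/18 + 3/7)·s + 1/18 = 0
which factors as (s − 1)·(3/7·s − 1/18) = 0, giving roots s = 1 and s = (1/18)/(3/7) = 7/54.
Mean offspring μ = 65/126 + 2·3/7 = 173/126 > 1 (supercritical), so q < 1. The extinction probability is the smaller root: q = (1/18)/(3/7) = 7/54.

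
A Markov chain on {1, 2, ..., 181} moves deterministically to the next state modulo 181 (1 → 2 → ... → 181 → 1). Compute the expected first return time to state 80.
E[T_80 | X_0 = 80] = 181

The chain cycles deterministically, so starting at state 80 it returns in exactly 181 steps. Equivalently, the stationary distribution is uniform π_j = 1/181 for every state j, so by Kac's formula E[T_80] = 1/π_80 = 181.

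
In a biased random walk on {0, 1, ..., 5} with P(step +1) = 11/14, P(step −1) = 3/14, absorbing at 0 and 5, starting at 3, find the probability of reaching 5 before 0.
P(hit 5 before 0) = (1 − (3/11)^3) / (1 − (3/11)^5) = 19723/20101

Let u_k denote P(reach 5 before 0 | start at k). Boundary: u_0 = 0, u_5 = 1. Recurrence: u_k = 11/14·u_{k+1} + 3/14·u_{k-1} for 1 ≤ k ≤ 4. Try u_k = A + B·r^k with r = q/p = (3/14)/(11/14) = 3/11. Substitution satisfies the recurrence; boundary conditions give:
  u_k = (1 − r^k) / (1 − r^N) = (1 − (3/11)^3) / (1 − (3/11)^5) = 19723/20101.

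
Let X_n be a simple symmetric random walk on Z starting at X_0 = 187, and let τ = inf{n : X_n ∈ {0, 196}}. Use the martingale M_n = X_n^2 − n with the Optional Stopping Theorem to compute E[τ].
E[τ] = 1683

M_n = X_n^2 − n is a martingale (since E[X_{n+1}^2 | F_n] = X_n^2 + 1). By OST (τ has finite mean in a bounded region), E[M_τ] = E[M_0] = X_0^2 − 0 = 187^2 = 34969. Also E[M_τ] = E[X_τ^2] − E[τ]. The walk exits at 0 or 196, with P(hit 196 first) = 187/196, so E[X_τ^2] = 196^2 · 187/196 + 0 = 36652. Thus E[τ] = E[X_τ^2] − E[M_τ] = 36652 − 34969 = 1683 = 187(196 − 187) = 1683.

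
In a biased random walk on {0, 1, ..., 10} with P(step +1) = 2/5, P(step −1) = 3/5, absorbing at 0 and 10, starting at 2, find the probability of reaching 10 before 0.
P(hit 10 before 0) = (1 − (3/2)^2) / (1 − (3/2)^10) = 256/11605

Let u_k denote P(reach 10 before 0 | start at k). Boundary: u_0 = 0, u_10 = 1. Recurrence: u_k = 2/5·u_{k+1} + 3/5·u_{k-1} for 1 ≤ k ≤ 9. Try u_k = A + B·r^k with r = q/p = (3/5)/(2/5) = 3/2. Substitution satisfies the recurrence; boundary conditions give:
  u_k = (1 − r^k) / (1 − r^N) = (1 − (3/2)^2) / (1 − (3/2)^10) = 256/11605.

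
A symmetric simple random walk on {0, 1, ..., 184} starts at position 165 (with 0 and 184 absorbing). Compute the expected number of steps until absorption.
E[τ | X_0 = 165] = 3135

Let v_k = E[τ | X_0 = k]. Boundary: v_0 = v_184 = 0. Recurrence: v_k = 1 + (v_{k-1} + v_{k+1})/2 for 1 ≤ k ≤ 183. The particular solution to v_k − (v_{k-1} + v_{k+1})/2 = 1 is v_k = −k^2. Adding homogeneous solution A + B k and matching boundaries gives v_k = k (184 − k). Substituting k = 165: v_165 = 165 · 19 = 3135.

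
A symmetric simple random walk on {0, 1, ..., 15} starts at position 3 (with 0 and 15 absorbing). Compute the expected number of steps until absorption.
E[τ | X_0 = 3] = 36

Let v_k = E[τ | X_0 = k]. Boundary: v_0 = v_15 = 0. Recurrence: v_k = 1 + (v_{k-1} + v_{k+1})/2 for 1 ≤ k ≤ 14. The particular solution to v_k − (v_{k-1} + v_{k+1})/2 = 1 is v_k = −k^2. Adding homogeneous solution A + B k and matching boundaries gives v_k = k (15 − k). Substituting k = 3: v_3 = 3 · 12 = 36.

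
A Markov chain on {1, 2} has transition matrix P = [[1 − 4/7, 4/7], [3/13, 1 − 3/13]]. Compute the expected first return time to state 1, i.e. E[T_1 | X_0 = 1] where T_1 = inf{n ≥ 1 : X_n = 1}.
E[T_1 | X_0 = 1] = 1/π_1 = 73/21

For an irreducible recurrent Markov chain with stationary distribution π, E[T_i | X_0 = i] = 1/π_i (Kac's formula). Here π_1 = (3/13)/(4/7 + 3/13) = (3/13)/(73/91) = 21/73, so E[T_1 | X_0 = 1] = 1/π_1 = (4/7 + 3/13)/(3/13) = (73/91)/(3/13) = 73/21.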